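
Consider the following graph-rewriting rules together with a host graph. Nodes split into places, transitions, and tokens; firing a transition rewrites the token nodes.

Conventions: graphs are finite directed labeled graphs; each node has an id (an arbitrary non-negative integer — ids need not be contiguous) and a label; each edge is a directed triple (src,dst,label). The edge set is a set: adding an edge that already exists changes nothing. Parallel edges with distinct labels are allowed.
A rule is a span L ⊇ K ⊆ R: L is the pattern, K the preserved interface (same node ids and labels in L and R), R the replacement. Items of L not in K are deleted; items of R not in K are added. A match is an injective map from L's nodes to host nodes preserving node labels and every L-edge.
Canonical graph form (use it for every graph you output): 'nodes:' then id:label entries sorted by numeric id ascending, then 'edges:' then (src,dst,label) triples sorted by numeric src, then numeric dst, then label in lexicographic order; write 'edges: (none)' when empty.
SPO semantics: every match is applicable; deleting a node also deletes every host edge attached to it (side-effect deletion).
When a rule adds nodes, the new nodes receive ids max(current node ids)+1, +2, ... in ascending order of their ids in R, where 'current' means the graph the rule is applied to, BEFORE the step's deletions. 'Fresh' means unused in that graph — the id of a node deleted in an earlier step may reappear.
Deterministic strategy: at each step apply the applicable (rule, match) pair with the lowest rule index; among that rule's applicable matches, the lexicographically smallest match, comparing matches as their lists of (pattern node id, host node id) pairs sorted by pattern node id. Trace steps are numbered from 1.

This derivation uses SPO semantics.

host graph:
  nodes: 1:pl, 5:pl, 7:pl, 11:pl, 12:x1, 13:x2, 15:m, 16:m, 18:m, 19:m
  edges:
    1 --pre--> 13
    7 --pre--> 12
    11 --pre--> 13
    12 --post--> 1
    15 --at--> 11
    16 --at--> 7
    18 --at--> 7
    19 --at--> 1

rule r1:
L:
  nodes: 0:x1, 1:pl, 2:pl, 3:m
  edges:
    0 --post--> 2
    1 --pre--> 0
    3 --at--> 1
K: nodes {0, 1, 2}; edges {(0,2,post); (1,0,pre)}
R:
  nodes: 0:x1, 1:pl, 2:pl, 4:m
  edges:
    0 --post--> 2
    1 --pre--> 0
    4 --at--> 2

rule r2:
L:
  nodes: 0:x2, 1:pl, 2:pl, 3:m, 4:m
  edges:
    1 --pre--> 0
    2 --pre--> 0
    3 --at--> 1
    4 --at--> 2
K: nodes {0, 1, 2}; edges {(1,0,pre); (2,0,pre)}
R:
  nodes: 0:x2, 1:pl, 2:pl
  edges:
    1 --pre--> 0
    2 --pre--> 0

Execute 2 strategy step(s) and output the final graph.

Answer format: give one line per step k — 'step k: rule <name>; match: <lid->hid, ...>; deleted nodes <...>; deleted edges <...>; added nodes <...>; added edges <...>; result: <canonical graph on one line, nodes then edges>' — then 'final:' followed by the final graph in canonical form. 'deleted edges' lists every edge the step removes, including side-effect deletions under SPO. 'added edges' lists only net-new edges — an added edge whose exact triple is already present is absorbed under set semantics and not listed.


step 1: rule r1; match: 0->12, 1->7, 2->1, 3->16; deleted nodes 16; deleted edges (16,7,at); added nodes 20; added edges (20,1,at); result: nodes: 1:pl, 5:pl, 7:pl, 11:pl, 12:x1, 13:x2, 15:m, 18:m, 19:m, 20:m edges: (1,13,pre); (7,12,pre); (11,13,pre); (12,1,post); (15,11,at); (18,7,at); (19,1,at); (20,1,at)
step 2: rule r1; match: 0->12, 1->7, 2->1, 3->18; deleted nodes 18; deleted edges (18,7,at); added nodes 21; added edges (21,1,at); result: nodes: 1:pl, 5:pl, 7:pl, 11:pl, 12:x1, 13:x2, 15:m, 19:m, 20:m, 21:m edges: (1,13,pre); (7,12,pre); (11,13,pre); (12,1,post); (15,11,at); (19,1,at); (20,1,at); (21,1,at)
final:
nodes: 1:pl, 5:pl, 7:pl, 11:pl, 12:x1, 13:x2, 15:m, 19:m, 20:m, 21:m
edges: (1,13,pre); (7,12,pre); (11,13,pre); (12,1,post); (15,11,at); (19,1,at); (20,1,at); (21,1,at)


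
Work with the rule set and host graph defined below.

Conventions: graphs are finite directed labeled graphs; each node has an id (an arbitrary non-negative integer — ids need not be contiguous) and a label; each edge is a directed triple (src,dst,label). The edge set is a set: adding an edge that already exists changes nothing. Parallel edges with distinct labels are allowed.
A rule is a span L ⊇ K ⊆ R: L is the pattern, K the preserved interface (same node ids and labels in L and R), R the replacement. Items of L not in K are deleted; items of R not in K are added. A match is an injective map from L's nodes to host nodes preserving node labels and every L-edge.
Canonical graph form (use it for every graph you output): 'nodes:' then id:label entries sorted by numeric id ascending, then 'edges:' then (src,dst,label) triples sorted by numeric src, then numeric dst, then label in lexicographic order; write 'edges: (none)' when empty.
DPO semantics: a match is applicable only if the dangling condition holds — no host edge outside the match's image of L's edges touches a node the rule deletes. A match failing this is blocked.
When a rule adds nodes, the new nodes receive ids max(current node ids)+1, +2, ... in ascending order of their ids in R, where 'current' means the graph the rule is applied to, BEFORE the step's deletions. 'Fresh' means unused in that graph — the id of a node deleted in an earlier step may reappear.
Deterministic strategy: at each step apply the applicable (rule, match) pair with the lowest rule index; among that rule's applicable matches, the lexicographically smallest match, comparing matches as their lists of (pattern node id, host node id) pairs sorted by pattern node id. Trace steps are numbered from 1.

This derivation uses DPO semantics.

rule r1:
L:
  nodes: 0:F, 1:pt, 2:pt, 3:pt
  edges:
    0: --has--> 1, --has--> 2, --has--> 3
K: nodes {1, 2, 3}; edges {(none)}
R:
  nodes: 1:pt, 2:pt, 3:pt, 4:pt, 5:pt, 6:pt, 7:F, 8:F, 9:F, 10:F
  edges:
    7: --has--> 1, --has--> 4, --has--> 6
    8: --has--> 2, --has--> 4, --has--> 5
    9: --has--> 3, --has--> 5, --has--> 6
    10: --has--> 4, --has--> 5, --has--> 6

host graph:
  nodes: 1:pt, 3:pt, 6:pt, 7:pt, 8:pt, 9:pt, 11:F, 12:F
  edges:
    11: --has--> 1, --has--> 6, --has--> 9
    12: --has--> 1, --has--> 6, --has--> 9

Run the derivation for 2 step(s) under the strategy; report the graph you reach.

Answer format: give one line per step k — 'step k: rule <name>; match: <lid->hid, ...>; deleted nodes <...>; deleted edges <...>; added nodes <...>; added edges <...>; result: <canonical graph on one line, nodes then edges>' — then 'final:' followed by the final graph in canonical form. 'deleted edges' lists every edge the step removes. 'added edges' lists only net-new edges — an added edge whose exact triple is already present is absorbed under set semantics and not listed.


step 1: rule r1; match: 0->11, 1->1, 2->6, 3->9; deleted nodes 11; deleted edges (11,1,has); (11,6,has); (11,9,has); added nodes 13, 14, 15, 16, 17, 18, 19; added edges (16,1,has); (16,13,has); (16,15,has); (17,6,has); (17,13,has); (17,14,has); (18,9,has); (18,14,has); (18,15,has); (19,13,has); (19,14,has); (19,15,has); result: nodes: 1:pt, 3:pt, 6:pt, 7:pt, 8:pt, 9:pt, 12:F, 13:pt, 14:pt, 15:pt, 16:F, 17:F, 18:F, 19:F edges: (12,1,has); (12,6,has); (12,9,has); (16,1,has); (16,13,has); (16,15,has); (17,6,has); (17,13,has); (17,14,has); (18,9,has); (18,14,has); (18,15,has); (19,13,has); (19,14,has); (19,15,has)
step 2: rule r1; match: 0->12, 1->1, 2->6, 3->9; deleted nodes 12; deleted edges (12,1,has); (12,6,has); (12,9,has); added nodes 20, 21, 22, 23, 24, 25, 26; added edges (23,1,has); (23,20,has); (23,22,has); (24,6,has); (24,20,has); (24,21,has); (25,9,has); (25,21,has); (25,22,has); (26,20,has); (26,21,has); (26,22,has); result: nodes: 1:pt, 3:pt, 6:pt, 7:pt, 8:pt, 9:pt, 13:pt, 14:pt, 15:pt, 16:F, 17:F, 18:F, 19:F, 20:pt, 21:pt, 22:pt, 23:F, 24:F, 25:F, 26:F edges: (16,1,has); (16,13,has); (16,15,has); (17,6,has); (17,13,has); (17,14,has); (18,9,has); (18,14,has); (18,15,has); (19,13,has); (19,14,has); (19,15,has); (23,1,has); (23,20,has); (23,22,has); (24,6,has); (24,20,has); (24,21,has); (25,9,has); (25,21,has); (25,22,has); (26,20,has); (26,21,has); (26,22,has)
final:
nodes: 1:pt, 3:pt, 6:pt, 7:pt, 8:pt, 9:pt, 13:pt, 14:pt, 15:pt, 16:F, 17:F, 18:F, 19:F, 20:pt, 21:pt, 22:pt, 23:F, 24:F, 25:F, 26:F
edges: (16,1,has); (16,13,has); (16,15,has); (17,6,has); (17,13,has); (17,14,has); (18,9,has); (18,14,has); (18,15,has); (19,13,has); (19,14,has); (19,15,has); (23,1,has); (23,20,has); (23,22,has); (24,6,has); (24,20,has); (24,21,has); (25,9,has); (25,21,has); (25,22,has); (26,20,has); (26,21,has); (26,22,has)


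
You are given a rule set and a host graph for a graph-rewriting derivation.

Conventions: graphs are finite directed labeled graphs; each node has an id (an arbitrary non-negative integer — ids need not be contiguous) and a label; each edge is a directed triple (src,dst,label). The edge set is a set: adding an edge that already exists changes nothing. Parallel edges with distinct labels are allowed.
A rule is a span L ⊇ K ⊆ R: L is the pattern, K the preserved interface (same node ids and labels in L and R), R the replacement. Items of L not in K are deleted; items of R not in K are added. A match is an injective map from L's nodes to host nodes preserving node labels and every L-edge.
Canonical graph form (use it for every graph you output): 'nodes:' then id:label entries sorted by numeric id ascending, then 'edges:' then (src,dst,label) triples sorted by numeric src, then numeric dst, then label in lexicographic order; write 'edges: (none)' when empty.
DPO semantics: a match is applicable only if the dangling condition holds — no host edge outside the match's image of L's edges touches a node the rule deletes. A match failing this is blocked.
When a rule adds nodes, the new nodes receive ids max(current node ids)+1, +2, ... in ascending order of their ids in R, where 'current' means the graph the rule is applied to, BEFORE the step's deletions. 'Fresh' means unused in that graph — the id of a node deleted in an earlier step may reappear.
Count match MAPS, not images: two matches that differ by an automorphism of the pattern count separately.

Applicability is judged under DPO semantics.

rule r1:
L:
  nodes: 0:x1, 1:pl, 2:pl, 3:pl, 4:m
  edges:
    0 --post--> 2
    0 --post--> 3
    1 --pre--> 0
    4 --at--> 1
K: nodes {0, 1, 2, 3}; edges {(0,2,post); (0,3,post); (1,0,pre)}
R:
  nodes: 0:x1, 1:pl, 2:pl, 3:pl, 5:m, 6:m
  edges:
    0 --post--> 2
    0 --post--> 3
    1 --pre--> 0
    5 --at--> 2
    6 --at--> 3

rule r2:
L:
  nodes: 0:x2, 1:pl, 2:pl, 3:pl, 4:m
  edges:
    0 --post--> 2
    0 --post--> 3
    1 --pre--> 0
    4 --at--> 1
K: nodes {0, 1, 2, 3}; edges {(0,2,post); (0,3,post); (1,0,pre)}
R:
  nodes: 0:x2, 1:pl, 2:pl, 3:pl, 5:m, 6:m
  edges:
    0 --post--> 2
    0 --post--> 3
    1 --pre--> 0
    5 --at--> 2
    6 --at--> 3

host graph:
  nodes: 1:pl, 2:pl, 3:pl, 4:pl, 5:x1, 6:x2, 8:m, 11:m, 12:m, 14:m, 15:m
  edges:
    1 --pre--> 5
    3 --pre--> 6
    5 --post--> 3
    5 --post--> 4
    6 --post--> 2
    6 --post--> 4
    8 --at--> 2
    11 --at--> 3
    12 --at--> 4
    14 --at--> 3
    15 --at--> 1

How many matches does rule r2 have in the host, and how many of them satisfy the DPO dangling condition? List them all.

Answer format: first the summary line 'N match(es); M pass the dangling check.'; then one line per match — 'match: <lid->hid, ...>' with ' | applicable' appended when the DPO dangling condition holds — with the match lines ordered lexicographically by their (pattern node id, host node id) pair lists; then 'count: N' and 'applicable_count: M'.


4 match(es); 4 pass the dangling check.
match: 0->6, 1->3, 2->2, 3->4, 4->11 | applicable
match: 0->6, 1->3, 2->2, 3->4, 4->14 | applicable
match: 0->6, 1->3, 2->4, 3->2, 4->11 | applicable
match: 0->6, 1->3, 2->4, 3->2, 4->14 | applicable
count: 4
applicable_count: 4


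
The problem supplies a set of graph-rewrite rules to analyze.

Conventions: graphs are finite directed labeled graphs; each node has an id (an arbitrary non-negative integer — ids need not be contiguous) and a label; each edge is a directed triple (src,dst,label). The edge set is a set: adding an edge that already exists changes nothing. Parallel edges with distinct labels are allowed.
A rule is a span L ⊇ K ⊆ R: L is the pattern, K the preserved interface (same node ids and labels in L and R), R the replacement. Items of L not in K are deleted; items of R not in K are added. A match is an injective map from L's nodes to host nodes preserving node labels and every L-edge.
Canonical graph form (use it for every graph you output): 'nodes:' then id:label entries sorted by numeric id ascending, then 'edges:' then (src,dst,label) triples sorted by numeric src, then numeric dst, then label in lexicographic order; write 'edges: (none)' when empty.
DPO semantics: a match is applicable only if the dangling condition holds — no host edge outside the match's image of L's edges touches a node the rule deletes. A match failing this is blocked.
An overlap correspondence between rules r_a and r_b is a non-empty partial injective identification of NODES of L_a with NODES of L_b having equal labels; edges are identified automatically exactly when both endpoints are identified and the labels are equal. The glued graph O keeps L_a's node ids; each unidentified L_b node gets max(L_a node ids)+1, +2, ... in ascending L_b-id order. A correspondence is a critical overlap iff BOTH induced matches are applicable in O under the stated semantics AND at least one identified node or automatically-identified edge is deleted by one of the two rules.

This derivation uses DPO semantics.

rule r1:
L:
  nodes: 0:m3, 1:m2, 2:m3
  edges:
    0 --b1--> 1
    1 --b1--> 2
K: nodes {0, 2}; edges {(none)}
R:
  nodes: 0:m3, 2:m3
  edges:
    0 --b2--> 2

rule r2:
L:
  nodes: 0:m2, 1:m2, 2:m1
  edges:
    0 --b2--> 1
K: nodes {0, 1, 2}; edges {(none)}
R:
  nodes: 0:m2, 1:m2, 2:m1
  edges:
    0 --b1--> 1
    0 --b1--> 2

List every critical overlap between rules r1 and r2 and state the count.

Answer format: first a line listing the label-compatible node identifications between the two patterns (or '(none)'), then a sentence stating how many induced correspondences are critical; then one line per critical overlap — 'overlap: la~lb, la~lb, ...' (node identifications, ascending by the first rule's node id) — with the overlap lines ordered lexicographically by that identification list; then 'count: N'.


label-compatible node identifications between L(r1) and L(r2): 1~0, 1~1
0 of the induced correspondences are critical overlaps of r1 and r2.
count: 0


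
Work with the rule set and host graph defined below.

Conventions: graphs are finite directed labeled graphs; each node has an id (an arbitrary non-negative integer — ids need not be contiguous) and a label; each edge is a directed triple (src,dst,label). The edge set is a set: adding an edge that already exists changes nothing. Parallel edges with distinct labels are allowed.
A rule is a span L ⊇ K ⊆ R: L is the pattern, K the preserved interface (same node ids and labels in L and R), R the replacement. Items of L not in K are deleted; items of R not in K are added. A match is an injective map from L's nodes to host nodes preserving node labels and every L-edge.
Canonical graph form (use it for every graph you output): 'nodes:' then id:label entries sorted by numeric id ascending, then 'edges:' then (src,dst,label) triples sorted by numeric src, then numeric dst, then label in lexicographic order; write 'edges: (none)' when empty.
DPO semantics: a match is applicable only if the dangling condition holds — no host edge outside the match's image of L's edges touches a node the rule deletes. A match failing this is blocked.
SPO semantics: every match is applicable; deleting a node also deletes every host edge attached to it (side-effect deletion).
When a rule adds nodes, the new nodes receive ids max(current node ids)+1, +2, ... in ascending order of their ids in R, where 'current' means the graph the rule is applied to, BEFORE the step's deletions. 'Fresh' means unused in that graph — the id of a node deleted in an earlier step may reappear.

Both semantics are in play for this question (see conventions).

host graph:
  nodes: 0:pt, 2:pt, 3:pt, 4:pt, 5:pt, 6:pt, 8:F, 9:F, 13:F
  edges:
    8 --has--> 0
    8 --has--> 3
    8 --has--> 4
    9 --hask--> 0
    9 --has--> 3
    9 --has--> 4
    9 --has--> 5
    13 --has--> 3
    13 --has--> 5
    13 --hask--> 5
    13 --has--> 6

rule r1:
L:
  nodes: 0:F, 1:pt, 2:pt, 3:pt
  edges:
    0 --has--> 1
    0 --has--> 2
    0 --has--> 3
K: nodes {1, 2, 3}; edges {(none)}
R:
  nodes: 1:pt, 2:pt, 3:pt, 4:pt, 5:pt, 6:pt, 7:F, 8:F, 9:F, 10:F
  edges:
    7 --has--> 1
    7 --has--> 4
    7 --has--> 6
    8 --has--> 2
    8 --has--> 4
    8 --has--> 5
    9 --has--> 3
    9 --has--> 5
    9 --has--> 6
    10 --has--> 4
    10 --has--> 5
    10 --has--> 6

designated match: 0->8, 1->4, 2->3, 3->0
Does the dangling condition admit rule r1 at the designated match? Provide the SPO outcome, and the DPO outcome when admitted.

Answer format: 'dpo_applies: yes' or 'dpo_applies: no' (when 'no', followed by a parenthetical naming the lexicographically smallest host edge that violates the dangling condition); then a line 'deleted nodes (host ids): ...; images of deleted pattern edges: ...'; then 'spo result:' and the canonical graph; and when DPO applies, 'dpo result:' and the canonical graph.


dpo_applies: yes
deleted nodes (host ids): 8; images of deleted pattern edges: (8,0,has); (8,3,has); (8,4,has)
spo result:
nodes: 0:pt, 2:pt, 3:pt, 4:pt, 5:pt, 6:pt, 9:F, 13:F, 14:pt, 15:pt, 16:pt, 17:F, 18:F, 19:F, 20:F
edges: (9,0,hask); (9,3,has); (9,4,has); (9,5,has); (13,3,has); (13,5,has); (13,5,hask); (13,6,has); (17,4,has); (17,14,has); (17,16,has); (18,3,has); (18,14,has); (18,15,has); (19,0,has); (19,15,has); (19,16,has); (20,14,has); (20,15,has); (20,16,has)
dpo result:
nodes: 0:pt, 2:pt, 3:pt, 4:pt, 5:pt, 6:pt, 9:F, 13:F, 14:pt, 15:pt, 16:pt, 17:F, 18:F, 19:F, 20:F
edges: (9,0,hask); (9,3,has); (9,4,has); (9,5,has); (13,3,has); (13,5,has); (13,5,hask); (13,6,has); (17,4,has); (17,14,has); (17,16,has); (18,3,has); (18,14,has); (18,15,has); (19,0,has); (19,15,has); (19,16,has); (20,14,has); (20,15,has); (20,16,has)


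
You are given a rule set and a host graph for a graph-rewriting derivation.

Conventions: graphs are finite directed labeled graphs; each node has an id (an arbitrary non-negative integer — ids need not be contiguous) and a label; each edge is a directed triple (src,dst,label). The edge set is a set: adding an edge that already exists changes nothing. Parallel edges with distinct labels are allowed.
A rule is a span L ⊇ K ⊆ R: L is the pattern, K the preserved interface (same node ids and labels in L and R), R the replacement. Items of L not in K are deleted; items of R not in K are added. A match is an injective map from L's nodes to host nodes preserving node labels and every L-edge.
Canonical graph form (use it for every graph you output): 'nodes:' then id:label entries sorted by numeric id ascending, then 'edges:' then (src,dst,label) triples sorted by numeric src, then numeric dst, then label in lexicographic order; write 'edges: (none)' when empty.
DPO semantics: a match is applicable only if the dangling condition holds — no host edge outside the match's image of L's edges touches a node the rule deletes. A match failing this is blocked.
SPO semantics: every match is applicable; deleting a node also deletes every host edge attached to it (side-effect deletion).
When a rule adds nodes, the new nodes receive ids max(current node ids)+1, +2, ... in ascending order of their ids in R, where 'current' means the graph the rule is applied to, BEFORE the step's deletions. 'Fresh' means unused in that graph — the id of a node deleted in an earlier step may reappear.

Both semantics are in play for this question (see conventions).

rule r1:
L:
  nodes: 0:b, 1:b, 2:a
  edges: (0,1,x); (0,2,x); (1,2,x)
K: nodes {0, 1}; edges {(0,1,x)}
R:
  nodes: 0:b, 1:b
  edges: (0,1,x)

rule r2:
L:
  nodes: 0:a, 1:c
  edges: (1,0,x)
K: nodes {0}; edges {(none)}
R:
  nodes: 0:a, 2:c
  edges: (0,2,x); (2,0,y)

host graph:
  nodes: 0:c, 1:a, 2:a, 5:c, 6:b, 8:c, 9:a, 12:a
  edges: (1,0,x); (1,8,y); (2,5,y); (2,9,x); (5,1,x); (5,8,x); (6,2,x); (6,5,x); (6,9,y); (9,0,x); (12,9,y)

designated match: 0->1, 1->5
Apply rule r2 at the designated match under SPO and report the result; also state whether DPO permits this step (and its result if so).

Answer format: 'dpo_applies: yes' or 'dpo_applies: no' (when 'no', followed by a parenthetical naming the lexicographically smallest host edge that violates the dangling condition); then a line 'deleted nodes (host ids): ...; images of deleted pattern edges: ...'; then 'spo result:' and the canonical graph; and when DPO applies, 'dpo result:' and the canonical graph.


dpo_applies: no
(the rule deletes node 5, which keeps host edge (2,5,y) outside the match image — the dangling condition fails, DPO blocks; SPO proceeds and side-deletes such edges)
deleted nodes (host ids): 5; images of deleted pattern edges: (5,1,x)
spo result:
nodes: 0:c, 1:a, 2:a, 6:b, 8:c, 9:a, 12:a, 13:c
edges: (1,0,x); (1,8,y); (1,13,x); (2,9,x); (6,2,x); (6,9,y); (9,0,x); (12,9,y); (13,1,y)


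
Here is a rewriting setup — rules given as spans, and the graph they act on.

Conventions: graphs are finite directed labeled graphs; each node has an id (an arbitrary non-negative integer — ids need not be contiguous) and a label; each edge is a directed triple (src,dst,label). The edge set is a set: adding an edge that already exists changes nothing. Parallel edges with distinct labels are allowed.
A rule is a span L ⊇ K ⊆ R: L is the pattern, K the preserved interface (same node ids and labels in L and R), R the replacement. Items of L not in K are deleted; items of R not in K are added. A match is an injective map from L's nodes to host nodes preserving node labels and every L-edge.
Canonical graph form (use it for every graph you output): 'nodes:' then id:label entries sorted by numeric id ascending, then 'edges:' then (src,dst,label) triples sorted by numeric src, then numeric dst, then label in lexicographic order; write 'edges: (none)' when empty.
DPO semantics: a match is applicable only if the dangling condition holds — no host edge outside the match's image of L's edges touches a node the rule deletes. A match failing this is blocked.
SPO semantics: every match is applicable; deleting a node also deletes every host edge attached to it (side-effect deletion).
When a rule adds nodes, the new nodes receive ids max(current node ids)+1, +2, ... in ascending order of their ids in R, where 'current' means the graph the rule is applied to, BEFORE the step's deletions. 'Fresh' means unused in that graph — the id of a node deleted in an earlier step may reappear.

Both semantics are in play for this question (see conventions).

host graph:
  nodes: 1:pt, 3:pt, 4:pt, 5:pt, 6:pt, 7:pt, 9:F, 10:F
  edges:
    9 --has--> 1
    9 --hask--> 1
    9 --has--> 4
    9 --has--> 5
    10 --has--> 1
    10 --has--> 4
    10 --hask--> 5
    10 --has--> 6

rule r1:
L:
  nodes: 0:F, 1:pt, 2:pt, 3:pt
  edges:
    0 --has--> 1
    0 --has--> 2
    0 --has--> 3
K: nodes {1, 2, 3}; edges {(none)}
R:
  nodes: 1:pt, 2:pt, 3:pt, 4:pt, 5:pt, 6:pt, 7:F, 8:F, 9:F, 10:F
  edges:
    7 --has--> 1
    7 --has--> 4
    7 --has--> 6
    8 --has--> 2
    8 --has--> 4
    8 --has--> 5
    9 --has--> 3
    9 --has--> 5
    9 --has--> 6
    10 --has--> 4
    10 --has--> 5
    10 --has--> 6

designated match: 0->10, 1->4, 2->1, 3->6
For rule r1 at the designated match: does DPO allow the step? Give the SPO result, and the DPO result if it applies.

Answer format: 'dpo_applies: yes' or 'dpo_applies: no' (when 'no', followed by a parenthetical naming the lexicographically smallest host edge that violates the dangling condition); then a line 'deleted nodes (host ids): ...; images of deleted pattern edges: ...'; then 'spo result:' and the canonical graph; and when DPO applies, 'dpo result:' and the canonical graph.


dpo_applies: no
(the rule deletes node 10, which keeps host edge (10,5,hask) outside the match image — the dangling condition fails, DPO blocks; SPO proceeds and side-deletes such edges)
deleted nodes (host ids): 10; images of deleted pattern edges: (10,1,has); (10,4,has); (10,6,has)
spo result:
nodes: 1:pt, 3:pt, 4:pt, 5:pt, 6:pt, 7:pt, 9:F, 11:pt, 12:pt, 13:pt, 14:F, 15:F, 16:F, 17:F
edges: (9,1,has); (9,1,hask); (9,4,has); (9,5,has); (14,4,has); (14,11,has); (14,13,has); (15,1,has); (15,11,has); (15,12,has); (16,6,has); (16,12,has); (16,13,has); (17,11,has); (17,12,has); (17,13,has)


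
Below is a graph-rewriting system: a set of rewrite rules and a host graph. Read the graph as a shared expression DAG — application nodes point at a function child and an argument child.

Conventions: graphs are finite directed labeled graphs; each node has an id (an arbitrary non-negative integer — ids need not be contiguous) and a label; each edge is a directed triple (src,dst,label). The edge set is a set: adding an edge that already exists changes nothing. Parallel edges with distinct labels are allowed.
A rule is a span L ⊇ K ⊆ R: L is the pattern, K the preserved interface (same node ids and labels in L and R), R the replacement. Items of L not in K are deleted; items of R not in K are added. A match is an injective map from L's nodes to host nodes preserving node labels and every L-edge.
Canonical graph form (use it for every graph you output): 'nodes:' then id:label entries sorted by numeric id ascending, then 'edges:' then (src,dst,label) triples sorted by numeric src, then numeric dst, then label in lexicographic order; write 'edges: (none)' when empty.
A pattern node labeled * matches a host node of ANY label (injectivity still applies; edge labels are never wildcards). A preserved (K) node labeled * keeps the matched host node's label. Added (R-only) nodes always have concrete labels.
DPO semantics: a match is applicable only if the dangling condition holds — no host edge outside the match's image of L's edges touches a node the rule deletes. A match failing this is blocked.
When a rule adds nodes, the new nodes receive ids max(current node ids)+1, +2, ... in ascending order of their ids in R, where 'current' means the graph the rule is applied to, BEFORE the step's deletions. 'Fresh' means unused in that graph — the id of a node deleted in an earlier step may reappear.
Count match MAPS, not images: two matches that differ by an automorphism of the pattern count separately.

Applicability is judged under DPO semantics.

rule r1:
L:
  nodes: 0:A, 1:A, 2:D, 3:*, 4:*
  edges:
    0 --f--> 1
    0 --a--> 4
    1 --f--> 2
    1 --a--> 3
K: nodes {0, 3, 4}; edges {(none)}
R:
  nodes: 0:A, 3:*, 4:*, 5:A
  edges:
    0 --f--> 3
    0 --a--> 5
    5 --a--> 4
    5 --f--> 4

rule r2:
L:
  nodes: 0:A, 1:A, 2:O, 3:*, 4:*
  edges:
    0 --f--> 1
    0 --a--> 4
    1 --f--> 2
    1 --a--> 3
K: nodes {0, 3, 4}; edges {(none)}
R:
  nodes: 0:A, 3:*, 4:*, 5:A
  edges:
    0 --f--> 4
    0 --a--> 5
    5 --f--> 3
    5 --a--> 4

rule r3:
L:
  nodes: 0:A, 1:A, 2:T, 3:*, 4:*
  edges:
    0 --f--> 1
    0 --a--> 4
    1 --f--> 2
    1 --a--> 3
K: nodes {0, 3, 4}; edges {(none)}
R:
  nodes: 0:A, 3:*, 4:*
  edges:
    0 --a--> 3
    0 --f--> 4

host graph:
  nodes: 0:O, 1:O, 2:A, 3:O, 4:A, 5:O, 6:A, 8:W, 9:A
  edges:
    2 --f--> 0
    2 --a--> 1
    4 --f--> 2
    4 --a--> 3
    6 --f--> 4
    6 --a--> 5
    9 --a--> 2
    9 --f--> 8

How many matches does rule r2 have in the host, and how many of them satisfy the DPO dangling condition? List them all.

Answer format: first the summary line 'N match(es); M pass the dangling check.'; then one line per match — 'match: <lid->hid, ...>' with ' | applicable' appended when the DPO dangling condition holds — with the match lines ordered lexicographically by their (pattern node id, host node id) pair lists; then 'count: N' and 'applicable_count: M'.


1 match(es); 0 pass the dangling check.
match: 0->4, 1->2, 2->0, 3->1, 4->3
count: 1
applicable_count: 0


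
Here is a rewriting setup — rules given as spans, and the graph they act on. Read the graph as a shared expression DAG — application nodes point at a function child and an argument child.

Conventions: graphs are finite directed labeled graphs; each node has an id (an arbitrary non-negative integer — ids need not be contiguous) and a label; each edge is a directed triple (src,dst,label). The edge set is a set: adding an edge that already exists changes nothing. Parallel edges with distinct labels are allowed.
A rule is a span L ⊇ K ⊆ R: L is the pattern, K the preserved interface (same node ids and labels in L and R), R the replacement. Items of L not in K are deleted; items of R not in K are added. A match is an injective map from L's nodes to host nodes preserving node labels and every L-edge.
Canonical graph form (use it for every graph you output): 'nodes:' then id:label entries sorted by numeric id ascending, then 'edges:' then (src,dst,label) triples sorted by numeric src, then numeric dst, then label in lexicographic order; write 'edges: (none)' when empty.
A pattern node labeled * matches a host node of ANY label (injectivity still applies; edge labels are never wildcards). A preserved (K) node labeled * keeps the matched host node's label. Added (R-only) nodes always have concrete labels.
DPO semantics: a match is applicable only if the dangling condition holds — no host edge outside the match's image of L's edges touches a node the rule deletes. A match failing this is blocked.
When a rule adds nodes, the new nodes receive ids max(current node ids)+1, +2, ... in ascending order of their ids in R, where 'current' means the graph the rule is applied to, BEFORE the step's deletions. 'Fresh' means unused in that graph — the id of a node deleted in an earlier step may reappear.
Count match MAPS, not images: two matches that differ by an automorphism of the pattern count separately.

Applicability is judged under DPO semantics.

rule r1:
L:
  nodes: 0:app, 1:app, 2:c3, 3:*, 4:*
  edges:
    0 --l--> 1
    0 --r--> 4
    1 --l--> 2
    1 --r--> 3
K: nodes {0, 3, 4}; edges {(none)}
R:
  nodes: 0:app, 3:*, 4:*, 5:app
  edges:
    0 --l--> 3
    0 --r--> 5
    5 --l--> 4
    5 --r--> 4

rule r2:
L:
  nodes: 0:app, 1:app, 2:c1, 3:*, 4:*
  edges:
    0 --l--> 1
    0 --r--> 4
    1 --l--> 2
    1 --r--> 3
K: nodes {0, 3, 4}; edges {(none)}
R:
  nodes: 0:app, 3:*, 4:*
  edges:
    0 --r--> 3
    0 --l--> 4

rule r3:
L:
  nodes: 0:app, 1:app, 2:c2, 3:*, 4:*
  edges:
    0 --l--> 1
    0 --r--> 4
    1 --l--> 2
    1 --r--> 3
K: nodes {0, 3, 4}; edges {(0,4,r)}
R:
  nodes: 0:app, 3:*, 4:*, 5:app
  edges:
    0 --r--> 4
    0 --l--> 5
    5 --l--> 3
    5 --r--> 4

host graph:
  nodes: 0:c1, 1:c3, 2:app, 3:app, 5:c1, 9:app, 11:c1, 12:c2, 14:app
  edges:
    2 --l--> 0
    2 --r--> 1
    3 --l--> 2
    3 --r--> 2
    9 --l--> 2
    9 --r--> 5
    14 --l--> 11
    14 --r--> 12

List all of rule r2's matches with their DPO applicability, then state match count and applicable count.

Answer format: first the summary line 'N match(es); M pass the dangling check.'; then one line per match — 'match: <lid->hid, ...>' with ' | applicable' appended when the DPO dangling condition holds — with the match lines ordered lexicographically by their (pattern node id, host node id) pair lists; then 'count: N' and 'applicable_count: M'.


1 match(es); 0 pass the dangling check.
match: 0->9, 1->2, 2->0, 3->1, 4->5
count: 1
applicable_count: 0


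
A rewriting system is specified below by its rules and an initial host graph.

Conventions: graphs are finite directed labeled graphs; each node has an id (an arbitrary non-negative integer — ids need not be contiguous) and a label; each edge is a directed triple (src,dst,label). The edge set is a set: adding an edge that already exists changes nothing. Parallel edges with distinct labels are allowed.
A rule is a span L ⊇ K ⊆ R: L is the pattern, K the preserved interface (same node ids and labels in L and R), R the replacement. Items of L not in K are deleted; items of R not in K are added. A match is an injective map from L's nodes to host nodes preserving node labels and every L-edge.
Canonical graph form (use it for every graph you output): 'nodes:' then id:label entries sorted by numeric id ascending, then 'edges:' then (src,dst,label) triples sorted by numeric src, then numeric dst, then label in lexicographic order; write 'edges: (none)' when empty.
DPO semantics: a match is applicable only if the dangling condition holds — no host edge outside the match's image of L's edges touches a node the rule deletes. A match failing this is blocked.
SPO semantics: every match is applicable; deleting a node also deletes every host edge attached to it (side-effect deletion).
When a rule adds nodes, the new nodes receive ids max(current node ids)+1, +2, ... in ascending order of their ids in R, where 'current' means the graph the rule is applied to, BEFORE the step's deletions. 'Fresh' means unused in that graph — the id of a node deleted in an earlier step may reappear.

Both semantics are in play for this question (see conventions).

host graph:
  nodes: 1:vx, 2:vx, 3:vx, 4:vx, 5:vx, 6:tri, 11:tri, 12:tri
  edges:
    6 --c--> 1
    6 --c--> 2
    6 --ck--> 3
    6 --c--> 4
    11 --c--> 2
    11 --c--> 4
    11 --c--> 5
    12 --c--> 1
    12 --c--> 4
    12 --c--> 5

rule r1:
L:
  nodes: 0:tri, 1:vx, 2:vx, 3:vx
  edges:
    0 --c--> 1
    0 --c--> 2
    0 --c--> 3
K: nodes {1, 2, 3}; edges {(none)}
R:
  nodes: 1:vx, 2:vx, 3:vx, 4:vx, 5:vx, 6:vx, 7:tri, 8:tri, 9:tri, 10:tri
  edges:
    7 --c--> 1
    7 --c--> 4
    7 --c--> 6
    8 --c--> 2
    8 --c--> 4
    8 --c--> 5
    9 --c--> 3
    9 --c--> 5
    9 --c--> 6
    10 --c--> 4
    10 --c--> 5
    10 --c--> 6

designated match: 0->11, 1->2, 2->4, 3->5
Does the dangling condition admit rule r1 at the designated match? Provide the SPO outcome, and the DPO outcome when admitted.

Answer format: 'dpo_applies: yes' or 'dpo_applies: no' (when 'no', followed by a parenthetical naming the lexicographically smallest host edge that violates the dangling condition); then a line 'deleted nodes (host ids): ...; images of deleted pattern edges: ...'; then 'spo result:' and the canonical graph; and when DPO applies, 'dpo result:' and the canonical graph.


dpo_applies: yes
deleted nodes (host ids): 11; images of deleted pattern edges: (11,2,c); (11,4,c); (11,5,c)
spo result:
nodes: 1:vx, 2:vx, 3:vx, 4:vx, 5:vx, 6:tri, 12:tri, 13:vx, 14:vx, 15:vx, 16:tri, 17:tri, 18:tri, 19:tri
edges: (6,1,c); (6,2,c); (6,3,ck); (6,4,c); (12,1,c); (12,4,c); (12,5,c); (16,2,c); (16,13,c); (16,15,c); (17,4,c); (17,13,c); (17,14,c); (18,5,c); (18,14,c); (18,15,c); (19,13,c); (19,14,c); (19,15,c)
dpo result:
nodes: 1:vx, 2:vx, 3:vx, 4:vx, 5:vx, 6:tri, 12:tri, 13:vx, 14:vx, 15:vx, 16:tri, 17:tri, 18:tri, 19:tri
edges: (6,1,c); (6,2,c); (6,3,ck); (6,4,c); (12,1,c); (12,4,c); (12,5,c); (16,2,c); (16,13,c); (16,15,c); (17,4,c); (17,13,c); (17,14,c); (18,5,c); (18,14,c); (18,15,c); (19,13,c); (19,14,c); (19,15,c)


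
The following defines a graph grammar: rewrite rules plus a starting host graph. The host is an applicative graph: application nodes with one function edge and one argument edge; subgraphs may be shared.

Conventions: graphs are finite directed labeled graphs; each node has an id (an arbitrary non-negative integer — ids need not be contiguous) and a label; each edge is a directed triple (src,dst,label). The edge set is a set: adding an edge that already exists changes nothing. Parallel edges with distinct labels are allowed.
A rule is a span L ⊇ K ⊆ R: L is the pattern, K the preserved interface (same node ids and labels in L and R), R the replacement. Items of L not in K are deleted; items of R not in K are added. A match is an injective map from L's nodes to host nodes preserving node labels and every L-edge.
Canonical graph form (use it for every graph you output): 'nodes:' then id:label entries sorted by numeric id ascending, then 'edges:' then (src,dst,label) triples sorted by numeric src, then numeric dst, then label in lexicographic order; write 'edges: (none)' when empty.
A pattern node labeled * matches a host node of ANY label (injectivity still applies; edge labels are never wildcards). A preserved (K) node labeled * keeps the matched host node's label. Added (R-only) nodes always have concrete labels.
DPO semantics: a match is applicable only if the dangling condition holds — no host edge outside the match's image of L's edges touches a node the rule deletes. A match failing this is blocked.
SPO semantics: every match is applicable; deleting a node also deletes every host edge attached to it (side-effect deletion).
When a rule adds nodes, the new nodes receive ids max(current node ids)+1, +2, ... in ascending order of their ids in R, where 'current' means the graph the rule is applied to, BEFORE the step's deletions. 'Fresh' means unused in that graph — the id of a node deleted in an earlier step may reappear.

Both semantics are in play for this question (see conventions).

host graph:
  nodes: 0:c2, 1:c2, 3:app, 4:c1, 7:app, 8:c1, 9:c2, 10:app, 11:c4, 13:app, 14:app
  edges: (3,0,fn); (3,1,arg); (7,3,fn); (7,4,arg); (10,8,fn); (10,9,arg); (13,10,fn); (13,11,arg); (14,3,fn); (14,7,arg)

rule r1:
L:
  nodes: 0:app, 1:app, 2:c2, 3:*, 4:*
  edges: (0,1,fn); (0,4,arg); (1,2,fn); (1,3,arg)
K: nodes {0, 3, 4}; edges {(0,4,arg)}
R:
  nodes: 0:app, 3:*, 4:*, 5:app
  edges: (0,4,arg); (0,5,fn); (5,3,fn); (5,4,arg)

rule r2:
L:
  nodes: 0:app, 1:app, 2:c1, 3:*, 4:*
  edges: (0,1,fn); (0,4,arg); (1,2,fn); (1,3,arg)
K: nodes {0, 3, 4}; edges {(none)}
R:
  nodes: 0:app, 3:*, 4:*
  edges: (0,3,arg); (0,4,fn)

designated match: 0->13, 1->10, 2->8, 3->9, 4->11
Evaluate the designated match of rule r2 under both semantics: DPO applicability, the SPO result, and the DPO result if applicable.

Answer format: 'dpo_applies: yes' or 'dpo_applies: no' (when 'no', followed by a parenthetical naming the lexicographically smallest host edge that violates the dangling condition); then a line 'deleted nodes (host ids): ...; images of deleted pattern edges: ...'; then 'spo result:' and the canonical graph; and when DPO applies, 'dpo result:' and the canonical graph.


dpo_applies: yes
deleted nodes (host ids): 8, 10; images of deleted pattern edges: (10,8,fn); (10,9,arg); (13,10,fn); (13,11,arg)
spo result:
nodes: 0:c2, 1:c2, 3:app, 4:c1, 7:app, 9:c2, 11:c4, 13:app, 14:app
edges: (3,0,fn); (3,1,arg); (7,3,fn); (7,4,arg); (13,9,arg); (13,11,fn); (14,3,fn); (14,7,arg)
dpo result:
nodes: 0:c2, 1:c2, 3:app, 4:c1, 7:app, 9:c2, 11:c4, 13:app, 14:app
edges: (3,0,fn); (3,1,arg); (7,3,fn); (7,4,arg); (13,9,arg); (13,11,fn); (14,3,fn); (14,7,arg)


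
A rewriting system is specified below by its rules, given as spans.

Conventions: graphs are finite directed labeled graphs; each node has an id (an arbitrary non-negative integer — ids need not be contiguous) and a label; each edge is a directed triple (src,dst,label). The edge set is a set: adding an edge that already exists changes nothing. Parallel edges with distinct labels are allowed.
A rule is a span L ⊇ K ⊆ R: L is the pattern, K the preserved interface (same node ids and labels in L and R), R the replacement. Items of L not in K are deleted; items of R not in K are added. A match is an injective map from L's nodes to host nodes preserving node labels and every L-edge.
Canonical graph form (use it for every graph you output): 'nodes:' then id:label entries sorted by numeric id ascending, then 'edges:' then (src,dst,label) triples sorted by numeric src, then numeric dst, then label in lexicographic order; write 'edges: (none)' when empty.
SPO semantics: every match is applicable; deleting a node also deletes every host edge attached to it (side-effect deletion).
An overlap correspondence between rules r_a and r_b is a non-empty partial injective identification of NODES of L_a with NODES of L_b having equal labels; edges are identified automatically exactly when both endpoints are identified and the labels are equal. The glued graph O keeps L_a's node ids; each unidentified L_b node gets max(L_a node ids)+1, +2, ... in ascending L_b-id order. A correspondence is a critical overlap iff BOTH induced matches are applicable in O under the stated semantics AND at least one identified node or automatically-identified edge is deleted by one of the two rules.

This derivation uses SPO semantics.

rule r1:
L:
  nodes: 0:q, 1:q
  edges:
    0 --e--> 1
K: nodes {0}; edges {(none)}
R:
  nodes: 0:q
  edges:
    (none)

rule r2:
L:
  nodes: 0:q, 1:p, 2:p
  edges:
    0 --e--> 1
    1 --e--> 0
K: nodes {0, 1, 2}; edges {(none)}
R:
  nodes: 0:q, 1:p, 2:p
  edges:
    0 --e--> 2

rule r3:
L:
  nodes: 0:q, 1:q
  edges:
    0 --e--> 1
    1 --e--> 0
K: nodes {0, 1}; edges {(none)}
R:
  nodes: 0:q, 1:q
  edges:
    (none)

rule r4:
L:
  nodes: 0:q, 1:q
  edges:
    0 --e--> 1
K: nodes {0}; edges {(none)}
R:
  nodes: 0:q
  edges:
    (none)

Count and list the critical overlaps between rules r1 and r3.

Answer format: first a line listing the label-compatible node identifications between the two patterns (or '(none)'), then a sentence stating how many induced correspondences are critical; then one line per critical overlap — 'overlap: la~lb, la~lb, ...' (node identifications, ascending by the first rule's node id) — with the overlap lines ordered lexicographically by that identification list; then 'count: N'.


label-compatible node identifications between L(r1) and L(r3): 0~0, 0~1, 1~0, 1~1
4 of the induced correspondences are critical overlaps of r1 and r3.
overlap: 0~0, 1~1
overlap: 0~1, 1~0
overlap: 1~0
overlap: 1~1
count: 4
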